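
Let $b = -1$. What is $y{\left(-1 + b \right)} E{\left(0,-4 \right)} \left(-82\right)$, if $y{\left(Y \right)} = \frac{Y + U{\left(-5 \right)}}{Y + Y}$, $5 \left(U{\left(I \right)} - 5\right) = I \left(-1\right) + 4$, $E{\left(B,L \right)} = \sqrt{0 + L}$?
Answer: $\frac{984 i}{5} \approx 196.8 i$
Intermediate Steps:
$E{\left(B,L \right)} = \sqrt{L}$
$U{\left(I \right)} = \frac{29}{5} - \frac{I}{5}$ ($U{\left(I \right)} = 5 + \frac{I \left(-1\right) + 4}{5} = 5 + \frac{- I + 4}{5} = 5 + \frac{4 - I}{5} = 5 - \left(- \frac{4}{5} + \frac{I}{5}\right) = \frac{29}{5} - \frac{I}{5}$)
$y{\left(Y \right)} = \frac{\frac{34}{5} + Y}{2 Y}$ ($y{\left(Y \right)} = \frac{Y + \left(\frac{29}{5} - -1\right)}{Y + Y} = \frac{Y + \left(\frac{29}{5} + 1\right)}{2 Y} = \left(Y + \frac{34}{5}\right) \frac{1}{2 Y} = \left(\frac{34}{5} + Y\right) \frac{1}{2 Y} = \frac{\frac{34}{5} + Y}{2 Y}$)
$y{\left(-1 + b \right)} E{\left(0,-4 \right)} \left(-82\right) = \frac{34 + 5 \left(-1 - 1\right)}{10 \left(-1 - 1\right)} \sqrt{-4} \left(-82\right) = \frac{34 + 5 \left(-2\right)}{10 \left(-2\right)} 2 i \left(-82\right) = \frac{1}{10} \left(- \frac{1}{2}\right) \left(34 - 10\right) 2 i \left(-82\right) = \frac{1}{10} \left(- \frac{1}{2}\right) 24 \cdot 2 i \left(-82\right) = - \frac{6 \cdot 2 i}{5} \left(-82\right) = - \frac{12 i}{5} \left(-82\right) = \frac{984 i}{5}$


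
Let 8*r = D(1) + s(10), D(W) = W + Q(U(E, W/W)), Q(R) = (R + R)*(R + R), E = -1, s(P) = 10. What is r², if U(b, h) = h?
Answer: 225/64 ≈ 3.5156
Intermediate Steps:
Q(R) = 4*R² (Q(R) = (2*R)*(2*R) = 4*R²)
D(W) = 4 + W (D(W) = W + 4*(W/W)² = W + 4*1² = W + 4*1 = W + 4 = 4 + W)
r = 15/8 (r = ((4 + 1) + 10)/8 = (5 + 10)/8 = (⅛)*15 = 15/8 ≈ 1.8750)
r² = (15/8)² = 225/64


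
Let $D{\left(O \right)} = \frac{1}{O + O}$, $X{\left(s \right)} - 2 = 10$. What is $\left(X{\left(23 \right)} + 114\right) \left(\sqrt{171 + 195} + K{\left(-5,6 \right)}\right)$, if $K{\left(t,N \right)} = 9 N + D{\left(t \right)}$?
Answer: $\frac{33957}{5} + 126 \sqrt{366} \approx 9201.9$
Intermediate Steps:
$X{\left(s \right)} = 12$ ($X{\left(s \right)} = 2 + 10 = 12$)
$D{\left(O \right)} = \frac{1}{2 O}$
$K{\left(t,N \right)} = \frac{1}{2 t} + 9 N$ ($K{\left(t,N \right)} = 9 N + \frac{1}{2 t} = \frac{1}{2 t} + 9 N$)
$\left(X{\left(23 \right)} + 114\right) \left(\sqrt{171 + 195} + K{\left(-5,6 \right)}\right) = \left(12 + 114\right) \left(\sqrt{171 + 195} + \left(\frac{1}{2 \left(-5\right)} + 9 \cdot 6\right)\right) = 126 \left(\sqrt{366} + \left(\frac{1}{2} \left(- \frac{1}{5}\right) + 54\right)\right) = 126 \left(\sqrt{366} + \left(- \frac{1}{10} + 54\right)\right) = 126 \left(\sqrt{366} + \frac{539}{10}\right) = 126 \left(\frac{539}{10} + \sqrt{366}\right) = \frac{33957}{5} + 126 \sqrt{366}$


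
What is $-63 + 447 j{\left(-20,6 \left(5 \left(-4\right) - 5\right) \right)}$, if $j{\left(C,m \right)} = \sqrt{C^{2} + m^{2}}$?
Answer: $-63 + 4470 \sqrt{229} \approx 67580.0$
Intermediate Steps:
$-63 + 447 j{\left(-20,6 \left(5 \left(-4\right) - 5\right) \right)} = -63 + 447 \sqrt{\left(-20\right)^{2} + \left(6 \left(5 \left(-4\right) - 5\right)\right)^{2}} = -63 + 447 \sqrt{400 + \left(6 \left(-20 - 5\right)\right)^{2}} = -63 + 447 \sqrt{400 + \left(6 \left(-25\right)\right)^{2}} = -63 + 447 \sqrt{400 + \left(-150\right)^{2}} = -63 + 447 \sqrt{400 + 22500} = -63 + 447 \sqrt{22900} = -63 + 447 \cdot 10 \sqrt{229} = -63 + 4470 \sqrt{229}$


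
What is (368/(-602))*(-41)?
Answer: 7544/301 ≈ 25.063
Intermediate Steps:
(368/(-602))*(-41) = (368*(-1/602))*(-41) = -184/301*(-41) = 7544/301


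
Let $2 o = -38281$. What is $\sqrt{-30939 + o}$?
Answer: $\frac{i \sqrt{200318}}{2} \approx 223.78 i$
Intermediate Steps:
$o = - \frac{38281}{2}$ ($o = \frac{1}{2} \left(-38281\right) = - \frac{38281}{2} \approx -19141.0$)
$\sqrt{-30939 + o} = \sqrt{-30939 - \frac{38281}{2}} = \sqrt{- \frac{100159}{2}} = \frac{i \sqrt{200318}}{2}$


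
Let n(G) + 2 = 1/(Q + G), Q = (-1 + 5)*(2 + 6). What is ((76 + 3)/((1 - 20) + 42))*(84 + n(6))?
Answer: 246243/874 ≈ 281.74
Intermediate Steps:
Q = 32 (Q = 4*8 = 32)
n(G) = -2 + 1/(32 + G)
((76 + 3)/((1 - 20) + 42))*(84 + n(6)) = ((76 + 3)/((1 - 20) + 42))*(84 + (-63 - 2*6)/(32 + 6)) = (79/(-19 + 42))*(84 + (-63 - 12)/38) = (79/23)*(84 + (1/38)*(-75)) = (79*(1/23))*(84 - 75/38) = (79/23)*(3117/38) = 246243/874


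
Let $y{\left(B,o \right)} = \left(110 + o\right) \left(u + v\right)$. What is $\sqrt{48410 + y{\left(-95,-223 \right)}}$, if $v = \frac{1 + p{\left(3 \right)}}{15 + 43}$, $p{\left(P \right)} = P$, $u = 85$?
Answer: $\frac{\sqrt{32628451}}{29} \approx 196.97$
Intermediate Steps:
$v = \frac{2}{29}$ ($v = \frac{1 + 3}{15 + 43} = \frac{4}{58} = 4 \cdot \frac{1}{58} = \frac{2}{29} \approx 0.068966$)
$y{\left(B,o \right)} = \frac{271370}{29} + \frac{2467 o}{29}$ ($y{\left(B,o \right)} = \left(110 + o\right) \left(85 + \frac{2}{29}\right) = \left(110 + o\right) \frac{2467}{29} = \frac{271370}{29} + \frac{2467 o}{29}$)
$\sqrt{48410 + y{\left(-95,-223 \right)}} = \sqrt{48410 + \left(\frac{271370}{29} + \frac{2467}{29} \left(-223\right)\right)} = \sqrt{48410 + \left(\frac{271370}{29} - \frac{550141}{29}\right)} = \sqrt{48410 - \frac{278771}{29}} = \sqrt{\frac{1125119}{29}} = \frac{\sqrt{32628451}}{29}$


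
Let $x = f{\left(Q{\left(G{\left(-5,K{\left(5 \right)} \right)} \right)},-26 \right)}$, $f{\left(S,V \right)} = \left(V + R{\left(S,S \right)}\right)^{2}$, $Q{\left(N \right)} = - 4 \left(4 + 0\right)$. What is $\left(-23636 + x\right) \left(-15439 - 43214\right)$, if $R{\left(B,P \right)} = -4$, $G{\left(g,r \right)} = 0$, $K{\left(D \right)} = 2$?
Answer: $1333534608$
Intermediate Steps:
$Q{\left(N \right)} = -16$ ($Q{\left(N \right)} = \left(-4\right) 4 = -16$)
$f{\left(S,V \right)} = \left(-4 + V\right)^{2}$ ($f{\left(S,V \right)} = \left(V - 4\right)^{2} = \left(-4 + V\right)^{2}$)
$x = 900$ ($x = \left(-4 - 26\right)^{2} = \left(-30\right)^{2} = 900$)
$\left(-23636 + x\right) \left(-15439 - 43214\right) = \left(-23636 + 900\right) \left(-15439 - 43214\right) = \left(-22736\right) \left(-58653\right) = 1333534608$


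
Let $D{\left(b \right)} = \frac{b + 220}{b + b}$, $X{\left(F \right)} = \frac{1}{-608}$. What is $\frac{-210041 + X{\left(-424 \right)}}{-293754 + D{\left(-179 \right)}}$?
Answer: $\frac{22859182291}{31969847792} \approx 0.71502$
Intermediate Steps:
$X{\left(F \right)} = - \frac{1}{608}$
$D{\left(b \right)} = \frac{220 + b}{2 b}$
$\frac{-210041 + X{\left(-424 \right)}}{-293754 + D{\left(-179 \right)}} = \frac{-210041 - \frac{1}{608}}{-293754 + \frac{220 - 179}{2 \left(-179\right)}} = - \frac{127704929}{608 \left(-293754 + \frac{1}{2} \left(- \frac{1}{179}\right) 41\right)} = - \frac{127704929}{608 \left(-293754 - \frac{41}{358}\right)} = - \frac{127704929}{608 \left(- \frac{105163973}{358}\right)} = \left(- \frac{127704929}{608}\right) \left(- \frac{358}{105163973}\right) = \frac{22859182291}{31969847792}$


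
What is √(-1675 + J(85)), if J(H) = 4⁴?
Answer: I*√1419 ≈ 37.67*I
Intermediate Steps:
J(H) = 256
√(-1675 + J(85)) = √(-1675 + 256) = √(-1419) = I*√1419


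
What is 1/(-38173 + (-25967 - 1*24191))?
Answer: -1/88331 ≈ -1.1321e-5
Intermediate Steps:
1/(-38173 + (-25967 - 1*24191)) = 1/(-38173 + (-25967 - 24191)) = 1/(-38173 - 50158) = 1/(-88331) = -1/88331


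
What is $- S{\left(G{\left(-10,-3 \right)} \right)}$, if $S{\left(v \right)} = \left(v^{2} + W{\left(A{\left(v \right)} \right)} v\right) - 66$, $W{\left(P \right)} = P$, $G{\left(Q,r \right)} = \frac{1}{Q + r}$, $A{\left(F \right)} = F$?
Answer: $\frac{11152}{169} \approx 65.988$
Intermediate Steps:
$S{\left(v \right)} = -66 + 2 v^{2}$ ($S{\left(v \right)} = \left(v^{2} + v v\right) - 66 = \left(v^{2} + v^{2}\right) - 66 = 2 v^{2} - 66 = -66 + 2 v^{2}$)
$- S{\left(G{\left(-10,-3 \right)} \right)} = - (-66 + 2 \left(\frac{1}{-10 - 3}\right)^{2}) = - (-66 + 2 \left(\frac{1}{-13}\right)^{2}) = - (-66 + 2 \left(- \frac{1}{13}\right)^{2}) = - (-66 + 2 \cdot \frac{1}{169}) = - (-66 + \frac{2}{169}) = \left(-1\right) \left(- \frac{11152}{169}\right) = \frac{11152}{169}$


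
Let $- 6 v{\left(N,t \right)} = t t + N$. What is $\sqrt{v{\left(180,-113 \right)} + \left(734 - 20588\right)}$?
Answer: $\frac{17 i \sqrt{2742}}{6} \approx 148.36 i$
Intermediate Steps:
$v{\left(N,t \right)} = - \frac{N}{6} - \frac{t^{2}}{6}$ ($v{\left(N,t \right)} = - \frac{t t + N}{6} = - \frac{t^{2} + N}{6} = - \frac{N + t^{2}}{6} = - \frac{N}{6} - \frac{t^{2}}{6}$)
$\sqrt{v{\left(180,-113 \right)} + \left(734 - 20588\right)} = \sqrt{\left(\left(- \frac{1}{6}\right) 180 - \frac{\left(-113\right)^{2}}{6}\right) + \left(734 - 20588\right)} = \sqrt{\left(-30 - \frac{12769}{6}\right) + \left(734 - 20588\right)} = \sqrt{\left(-30 - \frac{12769}{6}\right) - 19854} = \sqrt{- \frac{12949}{6} - 19854} = \sqrt{- \frac{132073}{6}} = \frac{17 i \sqrt{2742}}{6}$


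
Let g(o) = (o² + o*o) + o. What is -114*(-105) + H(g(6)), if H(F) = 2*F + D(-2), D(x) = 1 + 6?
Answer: 12133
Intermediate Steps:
D(x) = 7
g(o) = o + 2*o² (g(o) = (o² + o²) + o = 2*o² + o = o + 2*o²)
H(F) = 7 + 2*F (H(F) = 2*F + 7 = 7 + 2*F)
-114*(-105) + H(g(6)) = -114*(-105) + (7 + 2*(6*(1 + 2*6))) = 11970 + (7 + 2*(6*(1 + 12))) = 11970 + (7 + 2*(6*13)) = 11970 + (7 + 2*78) = 11970 + (7 + 156) = 11970 + 163 = 12133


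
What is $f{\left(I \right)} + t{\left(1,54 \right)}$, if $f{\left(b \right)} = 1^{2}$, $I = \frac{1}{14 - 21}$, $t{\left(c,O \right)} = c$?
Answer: $2$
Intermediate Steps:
$I = - \frac{1}{7}$ ($I = \frac{1}{-7} = - \frac{1}{7} \approx -0.14286$)
$f{\left(b \right)} = 1$
$f{\left(I \right)} + t{\left(1,54 \right)} = 1 + 1 = 2$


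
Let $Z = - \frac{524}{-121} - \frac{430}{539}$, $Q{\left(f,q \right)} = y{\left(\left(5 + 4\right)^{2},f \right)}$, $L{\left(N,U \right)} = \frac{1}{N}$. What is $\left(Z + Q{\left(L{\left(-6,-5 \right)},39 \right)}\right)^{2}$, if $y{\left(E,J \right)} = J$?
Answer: $\frac{14339344009}{1265509476} \approx 11.331$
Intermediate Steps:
$Q{\left(f,q \right)} = f$
$Z = \frac{20946}{5929}$ ($Z = \left(-524\right) \left(- \frac{1}{121}\right) - \frac{430}{539} = \frac{524}{121} - \frac{430}{539} = \frac{20946}{5929} \approx 3.5328$)
$\left(Z + Q{\left(L{\left(-6,-5 \right)},39 \right)}\right)^{2} = \left(\frac{20946}{5929} + \frac{1}{-6}\right)^{2} = \left(\frac{20946}{5929} - \frac{1}{6}\right)^{2} = \left(\frac{119747}{35574}\right)^{2} = \frac{14339344009}{1265509476}$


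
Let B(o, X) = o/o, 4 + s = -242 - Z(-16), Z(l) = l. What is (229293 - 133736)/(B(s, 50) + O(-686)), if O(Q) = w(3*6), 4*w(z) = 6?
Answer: 191114/5 ≈ 38223.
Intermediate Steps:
w(z) = 3/2 (w(z) = (1/4)*6 = 3/2)
O(Q) = 3/2
s = -230 (s = -4 + (-242 - 1*(-16)) = -4 + (-242 + 16) = -4 - 226 = -230)
B(o, X) = 1
(229293 - 133736)/(B(s, 50) + O(-686)) = (229293 - 133736)/(1 + 3/2) = 95557/(5/2) = 95557*(2/5) = 191114/5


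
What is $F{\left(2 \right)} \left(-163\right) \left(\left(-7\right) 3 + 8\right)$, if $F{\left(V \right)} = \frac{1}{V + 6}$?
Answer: $\frac{2119}{8} \approx 264.88$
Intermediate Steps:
$F{\left(V \right)} = \frac{1}{6 + V}$
$F{\left(2 \right)} \left(-163\right) \left(\left(-7\right) 3 + 8\right) = \frac{1}{6 + 2} \left(-163\right) \left(\left(-7\right) 3 + 8\right) = \frac{1}{8} \left(-163\right) \left(-21 + 8\right) = \frac{1}{8} \left(-163\right) \left(-13\right) = \left(- \frac{163}{8}\right) \left(-13\right) = \frac{2119}{8}$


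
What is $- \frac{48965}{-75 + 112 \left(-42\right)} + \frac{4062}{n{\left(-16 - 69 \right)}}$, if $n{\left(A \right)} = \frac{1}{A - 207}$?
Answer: $- \frac{5668342051}{4779} \approx -1.1861 \cdot 10^{6}$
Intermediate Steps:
$n{\left(A \right)} = \frac{1}{-207 + A}$
$- \frac{48965}{-75 + 112 \left(-42\right)} + \frac{4062}{n{\left(-16 - 69 \right)}} = - \frac{48965}{-75 + 112 \left(-42\right)} + \frac{4062}{\frac{1}{-207 - 85}} = - \frac{48965}{-75 - 4704} + \frac{4062}{\frac{1}{-207 - 85}} = - \frac{48965}{-4779} + \frac{4062}{\frac{1}{-292}} = \left(-48965\right) \left(- \frac{1}{4779}\right) + \frac{4062}{- \frac{1}{292}} = \frac{48965}{4779} + 4062 \left(-292\right) = \frac{48965}{4779} - 1186104 = - \frac{5668342051}{4779}$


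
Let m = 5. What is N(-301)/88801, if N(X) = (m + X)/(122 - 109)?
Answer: -296/1154413 ≈ -0.00025641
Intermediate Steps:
N(X) = 5/13 + X/13 (N(X) = (5 + X)/(122 - 109) = (5 + X)/13 = (5 + X)*(1/13) = 5/13 + X/13)
N(-301)/88801 = (5/13 + (1/13)*(-301))/88801 = (5/13 - 301/13)*(1/88801) = -296/13*1/88801 = -296/1154413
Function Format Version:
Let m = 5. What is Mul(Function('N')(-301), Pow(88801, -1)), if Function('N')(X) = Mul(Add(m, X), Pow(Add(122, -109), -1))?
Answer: Rational(-296, 1154413) ≈ -0.00025641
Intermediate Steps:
Function('N')(X) = Add(Rational(5, 13), Mul(Rational(1, 13), X)) (Function('N')(X) = Mul(Add(5, X), Pow(Add(122, -109), -1)) = Mul(Add(5, X), Pow(13, -1)) = Mul(Add(5, X), Rational(1, 13)) = Add(Rational(5, 13), Mul(Rational(1, 13), X)))
Mul(Function('N')(-301), Pow(88801, -1)) = Mul(Add(Rational(5, 13), Mul(Rational(1, 13), -301)), Pow(88801, -1)) = Mul(Add(Rational(5, 13), Rational(-301, 13)), Rational(1, 88801)) = Mul(Rational(-296, 13), Rational(1, 88801)) = Rational(-296, 1154413)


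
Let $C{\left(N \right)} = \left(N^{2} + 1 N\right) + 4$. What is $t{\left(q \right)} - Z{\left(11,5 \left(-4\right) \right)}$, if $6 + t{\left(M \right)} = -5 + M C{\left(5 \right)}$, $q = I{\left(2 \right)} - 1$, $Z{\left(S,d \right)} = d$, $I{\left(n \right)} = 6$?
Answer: $179$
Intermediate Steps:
$C{\left(N \right)} = 4 + N + N^{2}$ ($C{\left(N \right)} = \left(N^{2} + N\right) + 4 = \left(N + N^{2}\right) + 4 = 4 + N + N^{2}$)
$q = 5$ ($q = 6 - 1 = 5$)
$t{\left(M \right)} = -11 + 34 M$ ($t{\left(M \right)} = -6 + \left(-5 + M \left(4 + 5 + 5^{2}\right)\right) = -6 + \left(-5 + M \left(4 + 5 + 25\right)\right) = -6 + \left(-5 + M 34\right) = -6 + \left(-5 + 34 M\right) = -11 + 34 M$)
$t{\left(q \right)} - Z{\left(11,5 \left(-4\right) \right)} = \left(-11 + 34 \cdot 5\right) - 5 \left(-4\right) = \left(-11 + 170\right) - -20 = 159 + 20 = 179$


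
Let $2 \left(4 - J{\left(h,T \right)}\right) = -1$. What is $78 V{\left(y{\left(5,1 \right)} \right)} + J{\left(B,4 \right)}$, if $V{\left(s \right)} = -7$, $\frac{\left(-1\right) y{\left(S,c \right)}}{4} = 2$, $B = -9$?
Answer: $- \frac{1083}{2} \approx -541.5$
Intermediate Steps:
$J{\left(h,T \right)} = \frac{9}{2}$ ($J{\left(h,T \right)} = 4 - - \frac{1}{2} = 4 + \frac{1}{2} = \frac{9}{2}$)
$y{\left(S,c \right)} = -8$ ($y{\left(S,c \right)} = \left(-4\right) 2 = -8$)
$78 V{\left(y{\left(5,1 \right)} \right)} + J{\left(B,4 \right)} = 78 \left(-7\right) + \frac{9}{2} = -546 + \frac{9}{2} = - \frac{1083}{2}$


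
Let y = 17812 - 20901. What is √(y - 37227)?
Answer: 2*I*√10079 ≈ 200.79*I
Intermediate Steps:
y = -3089
√(y - 37227) = √(-3089 - 37227) = √(-40316) = 2*I*√10079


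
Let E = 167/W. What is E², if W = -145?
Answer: 27889/21025 ≈ 1.3265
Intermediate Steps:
E = -167/145 (E = 167/(-145) = 167*(-1/145) = -167/145 ≈ -1.1517)
E² = (-167/145)² = 27889/21025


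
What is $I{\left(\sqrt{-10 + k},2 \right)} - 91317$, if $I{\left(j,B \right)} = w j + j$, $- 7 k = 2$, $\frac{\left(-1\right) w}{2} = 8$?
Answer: $-91317 - \frac{90 i \sqrt{14}}{7} \approx -91317.0 - 48.107 i$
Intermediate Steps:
$w = -16$ ($w = \left(-2\right) 8 = -16$)
$k = - \frac{2}{7}$ ($k = \left(- \frac{1}{7}\right) 2 = - \frac{2}{7} \approx -0.28571$)
$I{\left(j,B \right)} = - 15 j$ ($I{\left(j,B \right)} = - 16 j + j = - 15 j$)
$I{\left(\sqrt{-10 + k},2 \right)} - 91317 = - 15 \sqrt{-10 - \frac{2}{7}} - 91317 = - 15 \sqrt{- \frac{72}{7}} - 91317 = - 15 \frac{6 i \sqrt{14}}{7} - 91317 = - \frac{90 i \sqrt{14}}{7} - 91317 = -91317 - \frac{90 i \sqrt{14}}{7}$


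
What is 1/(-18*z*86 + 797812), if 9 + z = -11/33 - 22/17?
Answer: 17/13842476 ≈ 1.2281e-6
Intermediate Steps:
z = -542/51 (z = -9 + (-11/33 - 22/17) = -9 + (-11*1/33 - 22*1/17) = -9 + (-⅓ - 22/17) = -9 - 83/51 = -542/51 ≈ -10.627)
1/(-18*z*86 + 797812) = 1/(-18*(-542/51)*86 + 797812) = 1/((3252/17)*86 + 797812) = 1/(279672/17 + 797812) = 1/(13842476/17) = 17/13842476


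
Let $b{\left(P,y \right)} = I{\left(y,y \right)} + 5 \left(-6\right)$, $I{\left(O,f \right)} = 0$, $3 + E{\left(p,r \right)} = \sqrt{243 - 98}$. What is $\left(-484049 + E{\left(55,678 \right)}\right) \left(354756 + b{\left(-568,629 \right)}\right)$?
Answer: $-171705829752 + 354726 \sqrt{145} \approx -1.717 \cdot 10^{11}$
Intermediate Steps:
$E{\left(p,r \right)} = -3 + \sqrt{145}$ ($E{\left(p,r \right)} = -3 + \sqrt{243 - 98} = -3 + \sqrt{145}$)
$b{\left(P,y \right)} = -30$ ($b{\left(P,y \right)} = 0 + 5 \left(-6\right) = 0 - 30 = -30$)
$\left(-484049 + E{\left(55,678 \right)}\right) \left(354756 + b{\left(-568,629 \right)}\right) = \left(-484049 - \left(3 - \sqrt{145}\right)\right) \left(354756 - 30\right) = \left(-484052 + \sqrt{145}\right) 354726 = -171705829752 + 354726 \sqrt{145}$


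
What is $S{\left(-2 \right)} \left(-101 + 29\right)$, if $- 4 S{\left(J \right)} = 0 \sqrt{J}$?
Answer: $0$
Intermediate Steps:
$S{\left(J \right)} = 0$ ($S{\left(J \right)} = - \frac{0 \sqrt{J}}{4} = \left(- \frac{1}{4}\right) 0 = 0$)
$S{\left(-2 \right)} \left(-101 + 29\right) = 0 \left(-101 + 29\right) = 0 \left(-72\right) = 0$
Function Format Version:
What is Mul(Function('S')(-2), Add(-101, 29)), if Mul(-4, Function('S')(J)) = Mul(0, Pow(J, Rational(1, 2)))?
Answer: 0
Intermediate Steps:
Function('S')(J) = 0 (Function('S')(J) = Mul(Rational(-1, 4), Mul(0, Pow(J, Rational(1, 2)))) = Mul(Rational(-1, 4), 0) = 0)
Mul(Function('S')(-2), Add(-101, 29)) = Mul(0, Add(-101, 29)) = Mul(0, -72) = 0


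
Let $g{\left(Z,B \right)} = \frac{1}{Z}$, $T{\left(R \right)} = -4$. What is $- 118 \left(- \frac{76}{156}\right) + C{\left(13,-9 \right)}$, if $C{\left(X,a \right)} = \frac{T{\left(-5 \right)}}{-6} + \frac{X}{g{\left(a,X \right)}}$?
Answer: $- \frac{765}{13} \approx -58.846$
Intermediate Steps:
$C{\left(X,a \right)} = \frac{2}{3} + X a$ ($C{\left(X,a \right)} = - \frac{4}{-6} + \frac{X}{\frac{1}{a}} = \left(-4\right) \left(- \frac{1}{6}\right) + X a = \frac{2}{3} + X a$)
$- 118 \left(- \frac{76}{156}\right) + C{\left(13,-9 \right)} = - 118 \left(- \frac{76}{156}\right) + \left(\frac{2}{3} + 13 \left(-9\right)\right) = - 118 \left(\left(-76\right) \frac{1}{156}\right) + \left(\frac{2}{3} - 117\right) = \left(-118\right) \left(- \frac{19}{39}\right) - \frac{349}{3} = \frac{2242}{39} - \frac{349}{3} = - \frac{765}{13}$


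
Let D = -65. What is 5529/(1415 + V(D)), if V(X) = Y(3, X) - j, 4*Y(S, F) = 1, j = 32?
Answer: 22116/5533 ≈ 3.9971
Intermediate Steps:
Y(S, F) = ¼ (Y(S, F) = (¼)*1 = ¼)
V(X) = -127/4 (V(X) = ¼ - 1*32 = ¼ - 32 = -127/4)
5529/(1415 + V(D)) = 5529/(1415 - 127/4) = 5529/(5533/4) = 5529*(4/5533) = 22116/5533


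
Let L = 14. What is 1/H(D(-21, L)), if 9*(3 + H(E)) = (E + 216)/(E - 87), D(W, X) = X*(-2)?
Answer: -1035/3293 ≈ -0.31430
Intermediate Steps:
D(W, X) = -2*X
H(E) = -3 + (216 + E)/(9*(-87 + E)) (H(E) = -3 + ((E + 216)/(E - 87))/9 = -3 + ((216 + E)/(-87 + E))/9 = -3 + (216 + E)/(9*(-87 + E)))
1/H(D(-21, L)) = 1/((2565 - (-52)*14)/(9*(-87 - 2*14))) = 1/((2565 - 26*(-28))/(9*(-87 - 28))) = 1/((⅑)*(2565 + 728)/(-115)) = 1/((⅑)*(-1/115)*3293) = 1/(-3293/1035) = -1035/3293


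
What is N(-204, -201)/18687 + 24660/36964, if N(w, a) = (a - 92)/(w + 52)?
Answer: 17513921573/26248358184 ≈ 0.66724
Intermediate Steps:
N(w, a) = (-92 + a)/(52 + w)
N(-204, -201)/18687 + 24660/36964 = ((-92 - 201)/(52 - 204))/18687 + 24660/36964 = (-293/(-152))*(1/18687) + 24660*(1/36964) = -1/152*(-293)*(1/18687) + 6165/9241 = (293/152)*(1/18687) + 6165/9241 = 293/2840424 + 6165/9241 = 17513921573/26248358184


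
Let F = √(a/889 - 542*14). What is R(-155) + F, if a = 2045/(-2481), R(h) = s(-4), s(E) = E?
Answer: -4 + I*√36913432040435433/2205609 ≈ -4.0 + 87.109*I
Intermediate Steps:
R(h) = -4
a = -2045/2481 (a = 2045*(-1/2481) = -2045/2481 ≈ -0.82426)
F = I*√36913432040435433/2205609 (F = √(-2045/2481/889 - 542*14) = √(-2045/2481*1/889 - 7588) = √(-2045/2205609 - 7588) = √(-16736163137/2205609) = I*√36913432040435433/2205609 ≈ 87.109*I)
R(-155) + F = -4 + I*√36913432040435433/2205609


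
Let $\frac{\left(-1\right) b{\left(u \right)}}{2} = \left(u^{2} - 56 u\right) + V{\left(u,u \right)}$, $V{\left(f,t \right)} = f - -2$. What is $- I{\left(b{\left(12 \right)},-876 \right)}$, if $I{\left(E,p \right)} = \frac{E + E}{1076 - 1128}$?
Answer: $\frac{514}{13} \approx 39.538$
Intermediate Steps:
$V{\left(f,t \right)} = 2 + f$ ($V{\left(f,t \right)} = f + 2 = 2 + f$)
$b{\left(u \right)} = -4 - 2 u^{2} + 110 u$ ($b{\left(u \right)} = - 2 \left(\left(u^{2} - 56 u\right) + \left(2 + u\right)\right) = - 2 \left(2 + u^{2} - 55 u\right) = -4 - 2 u^{2} + 110 u$)
$I{\left(E,p \right)} = - \frac{E}{26}$ ($I{\left(E,p \right)} = \frac{2 E}{-52} = 2 E \left(- \frac{1}{52}\right) = - \frac{E}{26}$)
$- I{\left(b{\left(12 \right)},-876 \right)} = - \frac{\left(-1\right) \left(-4 - 2 \cdot 12^{2} + 110 \cdot 12\right)}{26} = - \frac{\left(-1\right) \left(-4 - 288 + 1320\right)}{26} = - \frac{\left(-1\right) 1028}{26} = \left(-1\right) \left(- \frac{514}{13}\right) = \frac{514}{13}$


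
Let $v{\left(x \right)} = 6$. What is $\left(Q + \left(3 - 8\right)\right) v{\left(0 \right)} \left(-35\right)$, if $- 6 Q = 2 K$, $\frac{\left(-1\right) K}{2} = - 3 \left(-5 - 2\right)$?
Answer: $-1890$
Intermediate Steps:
$K = -42$ ($K = - 2 \left(- 3 \left(-5 - 2\right)\right) = - 2 \left(\left(-3\right) \left(-7\right)\right) = \left(-2\right) 21 = -42$)
$Q = 14$ ($Q = - \frac{2 \left(-42\right)}{6} = \left(- \frac{1}{6}\right) \left(-84\right) = 14$)
$\left(Q + \left(3 - 8\right)\right) v{\left(0 \right)} \left(-35\right) = \left(14 + \left(3 - 8\right)\right) 6 \left(-35\right) = \left(14 - 5\right) 6 \left(-35\right) = 9 \cdot 6 \left(-35\right) = 54 \left(-35\right) = -1890$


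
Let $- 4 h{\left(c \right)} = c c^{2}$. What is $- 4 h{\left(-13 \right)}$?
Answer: $-2197$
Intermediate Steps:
$h{\left(c \right)} = - \frac{c^{3}}{4}$ ($h{\left(c \right)} = - \frac{c c^{2}}{4} = - \frac{c^{3}}{4}$)
$- 4 h{\left(-13 \right)} = - 4 \left(- \frac{\left(-13\right)^{3}}{4}\right) = - 4 \left(\left(- \frac{1}{4}\right) \left(-2197\right)\right) = \left(-4\right) \frac{2197}{4} = -2197$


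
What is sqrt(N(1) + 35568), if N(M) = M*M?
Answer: sqrt(35569) ≈ 188.60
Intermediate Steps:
N(M) = M**2
sqrt(N(1) + 35568) = sqrt(1**2 + 35568) = sqrt(1 + 35568) = sqrt(35569)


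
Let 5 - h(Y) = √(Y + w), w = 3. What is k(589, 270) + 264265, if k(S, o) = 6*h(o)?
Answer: 264295 - 6*√273 ≈ 2.6420e+5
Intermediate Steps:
h(Y) = 5 - √(3 + Y) (h(Y) = 5 - √(Y + 3) = 5 - √(3 + Y))
k(S, o) = 30 - 6*√(3 + o) (k(S, o) = 6*(5 - √(3 + o)) = 30 - 6*√(3 + o))
k(589, 270) + 264265 = (30 - 6*√(3 + 270)) + 264265 = (30 - 6*√273) + 264265 = 264295 - 6*√273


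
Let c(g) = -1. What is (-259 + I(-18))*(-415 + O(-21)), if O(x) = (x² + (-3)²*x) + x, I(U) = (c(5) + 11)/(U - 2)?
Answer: 47748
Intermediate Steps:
I(U) = 10/(-2 + U) (I(U) = (-1 + 11)/(U - 2) = 10/(-2 + U))
O(x) = x² + 10*x (O(x) = (x² + 9*x) + x = x² + 10*x)
(-259 + I(-18))*(-415 + O(-21)) = (-259 + 10/(-2 - 18))*(-415 - 21*(10 - 21)) = (-259 + 10/(-20))*(-415 - 21*(-11)) = (-259 + 10*(-1/20))*(-415 + 231) = (-259 - ½)*(-184) = -519/2*(-184) = 47748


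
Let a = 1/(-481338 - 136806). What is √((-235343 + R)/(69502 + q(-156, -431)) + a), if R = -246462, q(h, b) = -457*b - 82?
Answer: I*√3065095790312838462906/41166381432 ≈ 1.3449*I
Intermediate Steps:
q(h, b) = -82 - 457*b
a = -1/618144 (a = 1/(-618144) = -1/618144 ≈ -1.6177e-6)
√((-235343 + R)/(69502 + q(-156, -431)) + a) = √((-235343 - 246462)/(69502 + (-82 - 457*(-431))) - 1/618144) = √(-481805/(69502 + (-82 + 196967)) - 1/618144) = √(-481805/(69502 + 196885) - 1/618144) = √(-481805/266387 - 1/618144) = √(-297825136307/164665525728) = I*√3065095790312838462906/41166381432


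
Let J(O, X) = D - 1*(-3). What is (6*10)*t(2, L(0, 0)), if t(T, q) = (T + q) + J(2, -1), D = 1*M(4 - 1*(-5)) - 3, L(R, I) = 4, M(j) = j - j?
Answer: 360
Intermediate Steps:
M(j) = 0
D = -3 (D = 1*0 - 3 = 0 - 3 = -3)
J(O, X) = 0 (J(O, X) = -3 - 1*(-3) = -3 + 3 = 0)
t(T, q) = T + q (t(T, q) = (T + q) + 0 = T + q)
(6*10)*t(2, L(0, 0)) = (6*10)*(2 + 4) = 60*6 = 360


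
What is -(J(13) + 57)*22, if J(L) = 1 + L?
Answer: -1562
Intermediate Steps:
-(J(13) + 57)*22 = -((1 + 13) + 57)*22 = -(14 + 57)*22 = -71*22 = -1*1562 = -1562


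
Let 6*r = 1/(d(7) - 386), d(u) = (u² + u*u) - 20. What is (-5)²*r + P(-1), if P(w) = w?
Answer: -1873/1848 ≈ -1.0135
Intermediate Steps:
d(u) = -20 + 2*u² (d(u) = (u² + u²) - 20 = 2*u² - 20 = -20 + 2*u²)
r = -1/1848 (r = 1/(6*((-20 + 2*7²) - 386)) = 1/(6*((-20 + 2*49) - 386)) = 1/(6*((-20 + 98) - 386)) = 1/(6*(78 - 386)) = (⅙)/(-308) = (⅙)*(-1/308) = -1/1848 ≈ -0.00054113)
(-5)²*r + P(-1) = (-5)²*(-1/1848) - 1 = 25*(-1/1848) - 1 = -25/1848 - 1 = -1873/1848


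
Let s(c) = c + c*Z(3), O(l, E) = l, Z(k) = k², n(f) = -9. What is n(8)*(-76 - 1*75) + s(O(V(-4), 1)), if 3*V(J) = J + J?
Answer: 3997/3 ≈ 1332.3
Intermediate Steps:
V(J) = 2*J/3 (V(J) = (J + J)/3 = (2*J)/3 = 2*J/3)
s(c) = 10*c (s(c) = c + c*3² = c + c*9 = c + 9*c = 10*c)
n(8)*(-76 - 1*75) + s(O(V(-4), 1)) = -9*(-76 - 1*75) + 10*((⅔)*(-4)) = -9*(-76 - 75) + 10*(-8/3) = -9*(-151) - 80/3 = 1359 - 80/3 = 3997/3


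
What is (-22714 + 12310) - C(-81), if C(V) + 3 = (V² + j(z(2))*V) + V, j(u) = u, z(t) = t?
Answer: -16719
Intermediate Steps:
C(V) = -3 + V² + 3*V (C(V) = -3 + ((V² + 2*V) + V) = -3 + (V² + 3*V) = -3 + V² + 3*V)
(-22714 + 12310) - C(-81) = (-22714 + 12310) - (-3 + (-81)² + 3*(-81)) = -10404 - (-3 + 6561 - 243) = -10404 - 1*6315 = -10404 - 6315 = -16719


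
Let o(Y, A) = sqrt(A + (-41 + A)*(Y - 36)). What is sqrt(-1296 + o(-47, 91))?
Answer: sqrt(-1296 + 3*I*sqrt(451)) ≈ 0.8846 + 36.011*I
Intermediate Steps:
o(Y, A) = sqrt(A + (-41 + A)*(-36 + Y))
sqrt(-1296 + o(-47, 91)) = sqrt(-1296 + sqrt(1476 - 41*(-47) - 35*91 + 91*(-47))) = sqrt(-1296 + sqrt(1476 + 1927 - 3185 - 4277)) = sqrt(-1296 + sqrt(-4059)) = sqrt(-1296 + 3*I*sqrt(451))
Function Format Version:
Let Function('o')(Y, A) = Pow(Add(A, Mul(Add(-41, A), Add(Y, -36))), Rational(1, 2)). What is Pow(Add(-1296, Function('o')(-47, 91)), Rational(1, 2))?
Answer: Pow(Add(-1296, Mul(3, I, Pow(451, Rational(1, 2)))), Rational(1, 2)) ≈ Add(0.8846, Mul(36.011, I))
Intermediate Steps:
Function('o')(Y, A) = Pow(Add(A, Mul(Add(-41, A), Add(-36, Y))), Rational(1, 2))
Pow(Add(-1296, Function('o')(-47, 91)), Rational(1, 2)) = Pow(Add(-1296, Pow(Add(1476, Mul(-41, -47), Mul(-35, 91), Mul(91, -47)), Rational(1, 2))), Rational(1, 2)) = Pow(Add(-1296, Pow(Add(1476, 1927, -3185, -4277), Rational(1, 2))), Rational(1, 2)) = Pow(Add(-1296, Pow(-4059, Rational(1, 2))), Rational(1, 2)) = Pow(Add(-1296, Mul(3, I, Pow(451, Rational(1, 2)))), Rational(1, 2))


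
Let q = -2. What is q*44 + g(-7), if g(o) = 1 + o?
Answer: -94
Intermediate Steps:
q*44 + g(-7) = -2*44 + (1 - 7) = -88 - 6 = -94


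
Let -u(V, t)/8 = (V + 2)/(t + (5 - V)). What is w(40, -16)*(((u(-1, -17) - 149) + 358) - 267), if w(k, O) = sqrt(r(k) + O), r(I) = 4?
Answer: -1260*I*sqrt(3)/11 ≈ -198.4*I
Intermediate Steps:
u(V, t) = -8*(2 + V)/(5 + t - V) (u(V, t) = -8*(V + 2)/(t + (5 - V)) = -8*(2 + V)/(5 + t - V))
w(k, O) = sqrt(4 + O)
w(40, -16)*(((u(-1, -17) - 149) + 358) - 267) = sqrt(4 - 16)*(((8*(-2 - 1*(-1))/(5 - 17 - 1*(-1)) - 149) + 358) - 267) = sqrt(-12)*(((8*(-2 + 1)/(5 - 17 + 1) - 149) + 358) - 267) = (2*I*sqrt(3))*(((8*(-1)/(-11) - 149) + 358) - 267) = (2*I*sqrt(3))*(((8*(-1/11)*(-1) - 149) + 358) - 267) = (2*I*sqrt(3))*(((8/11 - 149) + 358) - 267) = (2*I*sqrt(3))*((-1631/11 + 358) - 267) = (2*I*sqrt(3))*(2307/11 - 267) = (2*I*sqrt(3))*(-630/11) = -1260*I*sqrt(3)/11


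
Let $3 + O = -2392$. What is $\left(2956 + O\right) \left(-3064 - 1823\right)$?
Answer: $-2741607$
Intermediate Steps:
$O = -2395$ ($O = -3 - 2392 = -2395$)
$\left(2956 + O\right) \left(-3064 - 1823\right) = \left(2956 - 2395\right) \left(-3064 - 1823\right) = 561 \left(-4887\right) = -2741607$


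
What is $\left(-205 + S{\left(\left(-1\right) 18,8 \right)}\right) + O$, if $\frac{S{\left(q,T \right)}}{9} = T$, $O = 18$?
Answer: $-115$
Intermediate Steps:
$S{\left(q,T \right)} = 9 T$
$\left(-205 + S{\left(\left(-1\right) 18,8 \right)}\right) + O = \left(-205 + 9 \cdot 8\right) + 18 = \left(-205 + 72\right) + 18 = -133 + 18 = -115$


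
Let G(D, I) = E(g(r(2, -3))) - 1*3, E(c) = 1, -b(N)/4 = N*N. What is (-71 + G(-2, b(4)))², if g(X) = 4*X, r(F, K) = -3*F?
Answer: 5329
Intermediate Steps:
b(N) = -4*N² (b(N) = -4*N*N = -4*N²)
G(D, I) = -2 (G(D, I) = 1 - 1*3 = 1 - 3 = -2)
(-71 + G(-2, b(4)))² = (-71 - 2)² = (-73)² = 5329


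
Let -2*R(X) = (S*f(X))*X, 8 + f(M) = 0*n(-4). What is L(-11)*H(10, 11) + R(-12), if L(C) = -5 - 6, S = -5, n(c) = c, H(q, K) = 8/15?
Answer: 3512/15 ≈ 234.13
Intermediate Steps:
H(q, K) = 8/15 (H(q, K) = 8*(1/15) = 8/15)
f(M) = -8 (f(M) = -8 + 0*(-4) = -8 + 0 = -8)
L(C) = -11
R(X) = -20*X (R(X) = -(-5*(-8))*X/2 = -20*X)
L(-11)*H(10, 11) + R(-12) = -11*8/15 - 20*(-12) = -88/15 + 240 = 3512/15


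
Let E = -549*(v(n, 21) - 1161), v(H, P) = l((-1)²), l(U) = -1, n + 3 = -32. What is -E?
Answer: -637938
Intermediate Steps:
n = -35 (n = -3 - 32 = -35)
v(H, P) = -1
E = 637938 (E = -549*(-1 - 1161) = -549*(-1162) = 637938)
-E = -1*637938 = -637938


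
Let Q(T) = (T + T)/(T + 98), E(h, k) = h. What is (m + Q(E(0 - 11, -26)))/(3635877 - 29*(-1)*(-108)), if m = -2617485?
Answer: -227721217/316048815 ≈ -0.72053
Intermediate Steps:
Q(T) = 2*T/(98 + T) (Q(T) = (2*T)/(98 + T) = 2*T/(98 + T))
(m + Q(E(0 - 11, -26)))/(3635877 - 29*(-1)*(-108)) = (-2617485 + 2*(0 - 11)/(98 + (0 - 11)))/(3635877 - 29*(-1)*(-108)) = (-2617485 + 2*(-11)/(98 - 11))/(3635877 + 29*(-108)) = (-2617485 + 2*(-11)/87)/(3635877 - 3132) = (-2617485 + 2*(-11)*(1/87))/3632745 = (-2617485 - 22/87)*(1/3632745) = -227721217/87*1/3632745 = -227721217/316048815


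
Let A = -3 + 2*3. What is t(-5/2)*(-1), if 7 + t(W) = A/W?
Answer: 41/5 ≈ 8.2000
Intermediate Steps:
A = 3 (A = -3 + 6 = 3)
t(W) = -7 + 3/W
t(-5/2)*(-1) = (-7 + 3/((-5/2)))*(-1) = (-7 + 3/((-5*1/2)))*(-1) = (-7 + 3/(-5/2))*(-1) = (-7 + 3*(-2/5))*(-1) = (-7 - 6/5)*(-1) = -41/5*(-1) = 41/5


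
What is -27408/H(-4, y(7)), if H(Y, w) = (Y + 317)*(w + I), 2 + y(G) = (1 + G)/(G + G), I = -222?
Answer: 47964/122383 ≈ 0.39192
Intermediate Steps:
y(G) = -2 + (1 + G)/(2*G) (y(G) = -2 + (1 + G)/(G + G) = -2 + (1 + G)/((2*G)) = -2 + (1 + G)*(1/(2*G)) = -2 + (1 + G)/(2*G))
H(Y, w) = (-222 + w)*(317 + Y) (H(Y, w) = (Y + 317)*(w - 222) = (317 + Y)*(-222 + w) = (-222 + w)*(317 + Y))
-27408/H(-4, y(7)) = -27408/(-70374 - 222*(-4) + 317*((½)*(1 - 3*7)/7) - 2*(1 - 3*7)/7) = -27408/(-70374 + 888 + 317*((½)*(⅐)*(1 - 21)) - 2*(1 - 21)/7) = -27408/(-70374 + 888 + 317*((½)*(⅐)*(-20)) - 2*(-20)/7) = -27408/(-70374 + 888 + 317*(-10/7) - 4*(-10/7)) = -27408/(-70374 + 888 - 3170/7 + 40/7) = -27408/(-489532/7) = -27408*(-7/489532) = 47964/122383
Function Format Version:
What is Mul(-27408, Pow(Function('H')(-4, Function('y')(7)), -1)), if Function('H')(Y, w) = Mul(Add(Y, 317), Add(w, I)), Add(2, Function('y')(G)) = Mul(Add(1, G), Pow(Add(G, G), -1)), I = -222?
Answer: Rational(47964, 122383) ≈ 0.39192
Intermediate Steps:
Function('y')(G) = Add(-2, Mul(Rational(1, 2), Pow(G, -1), Add(1, G))) (Function('y')(G) = Add(-2, Mul(Add(1, G), Pow(Add(G, G), -1))) = Add(-2, Mul(Add(1, G), Pow(Mul(2, G), -1))) = Add(-2, Mul(Add(1, G), Mul(Rational(1, 2), Pow(G, -1)))) = Add(-2, Mul(Rational(1, 2), Pow(G, -1), Add(1, G))))
Function('H')(Y, w) = Mul(Add(-222, w), Add(317, Y)) (Function('H')(Y, w) = Mul(Add(Y, 317), Add(w, -222)) = Mul(Add(317, Y), Add(-222, w)) = Mul(Add(-222, w), Add(317, Y)))
Mul(-27408, Pow(Function('H')(-4, Function('y')(7)), -1)) = Mul(-27408, Pow(Add(-70374, Mul(-222, -4), Mul(317, Mul(Rational(1, 2), Pow(7, -1), Add(1, Mul(-3, 7)))), Mul(-4, Mul(Rational(1, 2), Pow(7, -1), Add(1, Mul(-3, 7))))), -1)) = Mul(-27408, Pow(Add(-70374, 888, Mul(317, Mul(Rational(1, 2), Rational(1, 7), Add(1, -21))), Mul(-4, Mul(Rational(1, 2), Rational(1, 7), Add(1, -21)))), -1)) = Mul(-27408, Pow(Add(-70374, 888, Mul(317, Mul(Rational(1, 2), Rational(1, 7), -20)), Mul(-4, Mul(Rational(1, 2), Rational(1, 7), -20))), -1)) = Mul(-27408, Pow(Add(-70374, 888, Mul(317, Rational(-10, 7)), Mul(-4, Rational(-10, 7))), -1)) = Mul(-27408, Pow(Add(-70374, 888, Rational(-3170, 7), Rational(40, 7)), -1)) = Mul(-27408, Pow(Rational(-489532, 7), -1)) = Mul(-27408, Rational(-7, 489532)) = Rational(47964, 122383)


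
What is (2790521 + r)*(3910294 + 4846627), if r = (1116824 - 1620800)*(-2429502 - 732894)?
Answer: 13956557187054184657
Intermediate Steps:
r = 1593771686496 (r = -503976*(-3162396) = 1593771686496)
(2790521 + r)*(3910294 + 4846627) = (2790521 + 1593771686496)*(3910294 + 4846627) = 1593774477017*8756921 = 13956557187054184657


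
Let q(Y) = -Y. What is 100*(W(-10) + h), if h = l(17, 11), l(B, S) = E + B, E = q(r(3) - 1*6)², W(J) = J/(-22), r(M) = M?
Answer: 29100/11 ≈ 2645.5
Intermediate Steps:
W(J) = -J/22 (W(J) = J*(-1/22) = -J/22)
E = 9 (E = (-(3 - 1*6))² = (-(3 - 6))² = (-1*(-3))² = 3² = 9)
l(B, S) = 9 + B
h = 26 (h = 9 + 17 = 26)
100*(W(-10) + h) = 100*(-1/22*(-10) + 26) = 100*(5/11 + 26) = 100*(291/11) = 29100/11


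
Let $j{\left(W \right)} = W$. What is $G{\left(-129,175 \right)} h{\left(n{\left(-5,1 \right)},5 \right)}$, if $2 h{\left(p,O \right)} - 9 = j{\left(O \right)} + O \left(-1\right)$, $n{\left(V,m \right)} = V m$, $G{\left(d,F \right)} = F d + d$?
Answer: $-102168$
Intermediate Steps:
$G{\left(d,F \right)} = d + F d$
$h{\left(p,O \right)} = \frac{9}{2}$ ($h{\left(p,O \right)} = \frac{9}{2} + \frac{O + O \left(-1\right)}{2} = \frac{9}{2} + \frac{O - O}{2} = \frac{9}{2} + \frac{1}{2} \cdot 0 = \frac{9}{2} + 0 = \frac{9}{2}$)
$G{\left(-129,175 \right)} h{\left(n{\left(-5,1 \right)},5 \right)} = - 129 \left(1 + 175\right) \frac{9}{2} = \left(-129\right) 176 \cdot \frac{9}{2} = \left(-22704\right) \frac{9}{2} = -102168$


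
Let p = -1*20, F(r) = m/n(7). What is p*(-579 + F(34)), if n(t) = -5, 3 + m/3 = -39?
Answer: 11076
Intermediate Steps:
m = -126 (m = -9 + 3*(-39) = -9 - 117 = -126)
F(r) = 126/5 (F(r) = -126/(-5) = -126*(-⅕) = 126/5)
p = -20
p*(-579 + F(34)) = -20*(-579 + 126/5) = -20*(-2769/5) = 11076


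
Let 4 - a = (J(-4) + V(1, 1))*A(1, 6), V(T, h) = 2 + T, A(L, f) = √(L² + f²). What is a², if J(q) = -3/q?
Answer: 8581/16 - 30*√37 ≈ 353.83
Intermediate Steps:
a = 4 - 15*√37/4 (a = 4 - (-3/(-4) + (2 + 1))*√(1² + 6²) = 4 - (-3*(-¼) + 3)*√(1 + 36) = 4 - (¾ + 3)*√37 = 4 - 15*√37/4 ≈ -18.810)
a² = (4 - 15*√37/4)²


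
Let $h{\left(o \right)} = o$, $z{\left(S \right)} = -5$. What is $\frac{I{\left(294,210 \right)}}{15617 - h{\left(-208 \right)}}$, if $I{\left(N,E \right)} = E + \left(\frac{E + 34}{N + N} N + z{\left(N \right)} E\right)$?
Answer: $- \frac{718}{15825} \approx -0.045371$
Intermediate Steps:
$I{\left(N,E \right)} = 17 - \frac{7 E}{2}$ ($I{\left(N,E \right)} = E - \left(5 E - \frac{E + 34}{N + N} N\right) = E - \left(5 E - \frac{34 + E}{2 N} N\right) = E - \left(-17 + \frac{9 E}{2}\right) = 17 - \frac{7 E}{2}$)
$\frac{I{\left(294,210 \right)}}{15617 - h{\left(-208 \right)}} = \frac{17 - 735}{15617 - -208} = \frac{17 - 735}{15617 + 208} = - \frac{718}{15825}$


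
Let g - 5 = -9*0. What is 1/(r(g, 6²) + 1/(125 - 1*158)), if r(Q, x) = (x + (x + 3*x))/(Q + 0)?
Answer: 33/1187 ≈ 0.027801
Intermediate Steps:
g = 5 (g = 5 - 9*0 = 5 + 0 = 5)
r(Q, x) = 5*x/Q (r(Q, x) = (x + 4*x)/Q = (5*x)/Q = 5*x/Q)
1/(r(g, 6²) + 1/(125 - 1*158)) = 1/(5*6²/5 + 1/(125 - 1*158)) = 1/(5*36*(⅕) + 1/(125 - 158)) = 1/(36 + 1/(-33)) = 1/(36 - 1/33) = 1/(1187/33) = 33/1187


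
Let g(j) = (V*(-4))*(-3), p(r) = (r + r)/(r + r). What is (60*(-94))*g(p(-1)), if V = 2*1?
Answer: -135360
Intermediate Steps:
p(r) = 1 (p(r) = (2*r)/((2*r)) = (2*r)*(1/(2*r)) = 1)
V = 2
g(j) = 24 (g(j) = (2*(-4))*(-3) = -8*(-3) = 24)
(60*(-94))*g(p(-1)) = (60*(-94))*24 = -5640*24 = -135360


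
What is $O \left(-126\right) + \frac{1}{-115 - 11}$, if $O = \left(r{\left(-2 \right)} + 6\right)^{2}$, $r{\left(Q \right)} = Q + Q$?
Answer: $- \frac{63505}{126} \approx -504.01$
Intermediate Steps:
$r{\left(Q \right)} = 2 Q$
$O = 4$ ($O = \left(2 \left(-2\right) + 6\right)^{2} = \left(-4 + 6\right)^{2} = 2^{2} = 4$)
$O \left(-126\right) + \frac{1}{-115 - 11} = 4 \left(-126\right) + \frac{1}{-115 - 11} = -504 + \frac{1}{-126} = -504 - \frac{1}{126} = - \frac{63505}{126}$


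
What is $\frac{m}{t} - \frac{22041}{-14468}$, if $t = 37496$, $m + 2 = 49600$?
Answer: $\frac{96502075}{33905758} \approx 2.8462$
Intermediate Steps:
$m = 49598$ ($m = -2 + 49600 = 49598$)
$\frac{m}{t} - \frac{22041}{-14468} = \frac{49598}{37496} - \frac{22041}{-14468} = 49598 \cdot \frac{1}{37496} - - \frac{22041}{14468} = \frac{24799}{18748} + \frac{22041}{14468} = \frac{96502075}{33905758}$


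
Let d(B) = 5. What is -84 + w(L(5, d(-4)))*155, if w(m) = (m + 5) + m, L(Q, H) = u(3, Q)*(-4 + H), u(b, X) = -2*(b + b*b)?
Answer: -6749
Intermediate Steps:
u(b, X) = -2*b - 2*b**2 (u(b, X) = -2*(b + b**2) = -2*b - 2*b**2)
L(Q, H) = 96 - 24*H (L(Q, H) = (-2*3*(1 + 3))*(-4 + H) = (-2*3*4)*(-4 + H) = -24*(-4 + H) = 96 - 24*H)
w(m) = 5 + 2*m (w(m) = (5 + m) + m = 5 + 2*m)
-84 + w(L(5, d(-4)))*155 = -84 + (5 + 2*(96 - 24*5))*155 = -84 + (5 + 2*(96 - 120))*155 = -84 + (5 + 2*(-24))*155 = -84 + (5 - 48)*155 = -84 - 43*155 = -84 - 6665 = -6749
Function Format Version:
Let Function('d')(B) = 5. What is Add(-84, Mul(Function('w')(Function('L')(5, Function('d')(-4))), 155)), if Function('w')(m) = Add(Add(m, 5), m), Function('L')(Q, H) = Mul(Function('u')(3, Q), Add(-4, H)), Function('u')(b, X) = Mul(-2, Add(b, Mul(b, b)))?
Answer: -6749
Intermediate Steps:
Function('u')(b, X) = Add(Mul(-2, b), Mul(-2, Pow(b, 2))) (Function('u')(b, X) = Mul(-2, Add(b, Pow(b, 2))) = Add(Mul(-2, b), Mul(-2, Pow(b, 2))))
Function('L')(Q, H) = Add(96, Mul(-24, H)) (Function('L')(Q, H) = Mul(Mul(-2, 3, Add(1, 3)), Add(-4, H)) = Mul(Mul(-2, 3, 4), Add(-4, H)) = Mul(-24, Add(-4, H)) = Add(96, Mul(-24, H)))
Function('w')(m) = Add(5, Mul(2, m)) (Function('w')(m) = Add(Add(5, m), m) = Add(5, Mul(2, m)))
Add(-84, Mul(Function('w')(Function('L')(5, Function('d')(-4))), 155)) = Add(-84, Mul(Add(5, Mul(2, Add(96, Mul(-24, 5)))), 155)) = Add(-84, Mul(Add(5, Mul(2, Add(96, -120))), 155)) = Add(-84, Mul(Add(5, Mul(2, -24)), 155)) = Add(-84, Mul(Add(5, -48), 155)) = Add(-84, Mul(-43, 155)) = Add(-84, -6665) = -6749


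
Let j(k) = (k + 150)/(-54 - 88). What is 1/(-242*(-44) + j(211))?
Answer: 142/1511655 ≈ 9.3937e-5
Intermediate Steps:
j(k) = -75/71 - k/142 (j(k) = (150 + k)/(-142) = (150 + k)*(-1/142) = -75/71 - k/142)
1/(-242*(-44) + j(211)) = 1/(-242*(-44) + (-75/71 - 1/142*211)) = 1/(10648 + (-75/71 - 211/142)) = 1/(10648 - 361/142) = 1/(1511655/142) = 142/1511655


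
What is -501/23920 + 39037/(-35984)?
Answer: -571991/517270 ≈ -1.1058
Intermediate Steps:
-501/23920 + 39037/(-35984) = -501*1/23920 + 39037*(-1/35984) = -501/23920 - 39037/35984 = -571991/517270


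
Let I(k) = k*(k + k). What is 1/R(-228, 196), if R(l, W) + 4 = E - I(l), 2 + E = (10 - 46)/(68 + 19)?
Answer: -29/3015258 ≈ -9.6178e-6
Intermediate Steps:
I(k) = 2*k² (I(k) = k*(2*k) = 2*k²)
E = -70/29 (E = -2 + (10 - 46)/(68 + 19) = -2 - 36/87 = -2 - 36*1/87 = -2 - 12/29 = -70/29 ≈ -2.4138)
R(l, W) = -186/29 - 2*l² (R(l, W) = -4 + (-70/29 - 2*l²) = -186/29 - 2*l²)
1/R(-228, 196) = 1/(-186/29 - 2*(-228)²) = 1/(-186/29 - 2*51984) = 1/(-186/29 - 103968) = 1/(-3015258/29) = -29/3015258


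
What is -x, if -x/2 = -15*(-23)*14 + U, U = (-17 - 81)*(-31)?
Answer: 15736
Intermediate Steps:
U = 3038 (U = -98*(-31) = 3038)
x = -15736 (x = -2*(-15*(-23)*14 + 3038) = -2*(345*14 + 3038) = -2*(4830 + 3038) = -2*7868 = -15736)
-x = -1*(-15736) = 15736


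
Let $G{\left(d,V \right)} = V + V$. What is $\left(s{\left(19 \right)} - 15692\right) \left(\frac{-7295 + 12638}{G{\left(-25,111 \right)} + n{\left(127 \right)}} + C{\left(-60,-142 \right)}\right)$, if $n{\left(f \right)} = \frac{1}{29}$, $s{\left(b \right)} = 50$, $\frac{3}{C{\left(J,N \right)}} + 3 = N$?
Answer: $- \frac{2563004268}{6815} \approx -3.7608 \cdot 10^{5}$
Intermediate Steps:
$C{\left(J,N \right)} = \frac{3}{-3 + N}$
$n{\left(f \right)} = \frac{1}{29}$
$G{\left(d,V \right)} = 2 V$
$\left(s{\left(19 \right)} - 15692\right) \left(\frac{-7295 + 12638}{G{\left(-25,111 \right)} + n{\left(127 \right)}} + C{\left(-60,-142 \right)}\right) = \left(50 - 15692\right) \left(\frac{-7295 + 12638}{2 \cdot 111 + \frac{1}{29}} + \frac{3}{-3 - 142}\right) = - 15642 \left(\frac{5343}{222 + \frac{1}{29}} + \frac{3}{-145}\right) = - 15642 \left(\frac{5343}{\frac{6439}{29}} + 3 \left(- \frac{1}{145}\right)\right) = - 15642 \left(5343 \cdot \frac{29}{6439} - \frac{3}{145}\right) = - 15642 \left(\frac{1131}{47} - \frac{3}{145}\right) = \left(-15642\right) \frac{163854}{6815} = - \frac{2563004268}{6815}$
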